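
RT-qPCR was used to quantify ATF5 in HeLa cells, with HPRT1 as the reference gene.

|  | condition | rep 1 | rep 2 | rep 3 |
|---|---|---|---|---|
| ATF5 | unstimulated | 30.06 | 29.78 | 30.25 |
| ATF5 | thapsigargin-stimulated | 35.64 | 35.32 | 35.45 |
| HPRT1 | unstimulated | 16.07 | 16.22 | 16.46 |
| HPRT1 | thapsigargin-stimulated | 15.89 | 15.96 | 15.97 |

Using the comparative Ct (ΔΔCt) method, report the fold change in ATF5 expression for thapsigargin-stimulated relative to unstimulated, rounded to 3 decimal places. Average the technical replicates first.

Mean Ct: ATF5 unstimulated 30.030; ATF5 thapsigargin-stimulated 35.470; HPRT1 unstimulated 16.250; HPRT1 thapsigargin-stimulated 15.940
ΔCt(unstimulated) = 30.030 − 16.250 = 13.780
ΔCt(thapsigargin-stimulated) = 35.470 − 15.940 = 19.530
ΔΔCt = 19.530 − 13.780 = 5.750
Fold change = 2^(−5.750) = 0.0186

0.019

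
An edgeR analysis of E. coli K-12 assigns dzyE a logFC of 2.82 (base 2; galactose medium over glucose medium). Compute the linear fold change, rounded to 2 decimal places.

Fold change = 2^(2.82) = 7.062

7.06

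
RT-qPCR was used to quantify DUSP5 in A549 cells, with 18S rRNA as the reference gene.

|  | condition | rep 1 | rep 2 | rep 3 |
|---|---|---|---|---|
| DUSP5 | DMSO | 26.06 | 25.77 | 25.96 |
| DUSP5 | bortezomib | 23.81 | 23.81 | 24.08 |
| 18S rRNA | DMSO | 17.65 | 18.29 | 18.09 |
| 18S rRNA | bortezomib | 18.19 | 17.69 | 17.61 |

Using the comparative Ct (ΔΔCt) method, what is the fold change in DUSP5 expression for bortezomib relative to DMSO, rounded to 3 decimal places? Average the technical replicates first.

Mean Ct: DUSP5 DMSO 25.930; DUSP5 bortezomib 23.900; 18S rRNA DMSO 18.010; 18S rRNA bortezomib 17.830
ΔCt(DMSO) = 25.930 − 18.010 = 7.920
ΔCt(bortezomib) = 23.900 − 17.830 = 6.070
ΔΔCt = 6.070 − 7.920 = -1.850
Fold change = 2^(−(-1.850)) = 2^1.850 = 3.6050

3.605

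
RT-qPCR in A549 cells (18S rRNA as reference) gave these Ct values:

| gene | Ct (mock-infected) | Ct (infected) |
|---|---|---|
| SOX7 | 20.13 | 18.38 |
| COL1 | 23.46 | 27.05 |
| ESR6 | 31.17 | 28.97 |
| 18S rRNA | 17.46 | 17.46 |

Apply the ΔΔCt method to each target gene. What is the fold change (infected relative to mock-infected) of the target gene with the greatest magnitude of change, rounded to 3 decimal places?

0.083

SOX7: ΔΔCt = (18.38−17.46) − (20.13−17.46) = 0.92 − 2.67 = -1.75; fold change = 2^1.75 = 3.364
COL1: ΔΔCt = (27.05−17.46) − (23.46−17.46) = 9.59 − 6.00 = 3.59; fold change = 2^-3.59 = 0.083
ESR6: ΔΔCt = (28.97−17.46) − (31.17−17.46) = 11.51 − 13.71 = -2.20; fold change = 2^2.20 = 4.595
COL1 has the largest |ΔΔCt| = 3.59.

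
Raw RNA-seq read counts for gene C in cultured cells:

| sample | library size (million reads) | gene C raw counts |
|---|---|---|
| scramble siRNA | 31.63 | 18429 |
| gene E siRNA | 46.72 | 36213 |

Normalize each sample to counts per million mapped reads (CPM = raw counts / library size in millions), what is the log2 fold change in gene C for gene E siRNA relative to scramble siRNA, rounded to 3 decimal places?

0.412

CPM(scramble siRNA) = 18429 / 31.63 = 582.6431
CPM(gene E siRNA) = 36213 / 46.72 = 775.1070
Fold change = 775.1070 / 582.6431 = 1.33033
log2(1.33033) = 0.4118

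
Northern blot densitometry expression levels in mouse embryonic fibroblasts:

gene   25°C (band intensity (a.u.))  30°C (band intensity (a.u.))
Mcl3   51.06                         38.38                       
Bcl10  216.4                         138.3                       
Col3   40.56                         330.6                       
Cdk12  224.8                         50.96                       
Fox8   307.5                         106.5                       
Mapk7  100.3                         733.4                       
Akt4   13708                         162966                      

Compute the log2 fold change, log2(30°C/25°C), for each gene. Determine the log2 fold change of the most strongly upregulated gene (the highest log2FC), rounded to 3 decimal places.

log2(38.38/51.06) = -0.412  (Mcl3)
log2(138.3/216.4) = -0.646  (Bcl10)
log2(330.6/40.56) = 3.027  (Col3)
log2(50.96/224.8) = -2.141  (Cdk12)
log2(106.5/307.5) = -1.530  (Fox8)
log2(733.4/100.3) = 2.870  (Mapk7)
log2(162966/13708) = 3.571  (Akt4)
Akt4 is most strongly upregulated.

3.571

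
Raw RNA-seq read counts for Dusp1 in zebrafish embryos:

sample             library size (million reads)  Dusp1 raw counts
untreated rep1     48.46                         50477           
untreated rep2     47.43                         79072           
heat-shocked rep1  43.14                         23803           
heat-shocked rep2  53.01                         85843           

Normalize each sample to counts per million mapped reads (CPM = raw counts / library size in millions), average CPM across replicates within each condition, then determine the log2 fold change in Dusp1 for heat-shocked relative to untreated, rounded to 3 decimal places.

-0.319

CPM(untreated rep1) = 50477 / 48.46 = 1041.6220
CPM(untreated rep2) = 79072 / 47.43 = 1667.1305
CPM(heat-shocked rep1) = 23803 / 43.14 = 551.7617
CPM(heat-shocked rep2) = 85843 / 53.01 = 1619.3737
mean CPM(untreated) = 1354.3762; mean CPM(heat-shocked) = 1085.5677
Fold change = 1085.5677 / 1354.3762 = 0.80153
log2(0.80153) = -0.3192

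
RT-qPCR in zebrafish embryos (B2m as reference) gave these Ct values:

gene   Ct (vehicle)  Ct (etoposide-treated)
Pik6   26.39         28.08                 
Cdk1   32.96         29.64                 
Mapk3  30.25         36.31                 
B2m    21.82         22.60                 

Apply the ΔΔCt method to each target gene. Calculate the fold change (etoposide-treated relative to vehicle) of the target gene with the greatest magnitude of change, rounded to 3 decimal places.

Pik6: ΔΔCt = (28.08−22.60) − (26.39−21.82) = 5.48 − 4.57 = 0.91; fold change = 2^-0.91 = 0.532
Cdk1: ΔΔCt = (29.64−22.60) − (32.96−21.82) = 7.04 − 11.14 = -4.10; fold change = 2^4.10 = 17.148
Mapk3: ΔΔCt = (36.31−22.60) − (30.25−21.82) = 13.71 − 8.43 = 5.28; fold change = 2^-5.28 = 0.026
Mapk3 has the largest |ΔΔCt| = 5.28.

0.026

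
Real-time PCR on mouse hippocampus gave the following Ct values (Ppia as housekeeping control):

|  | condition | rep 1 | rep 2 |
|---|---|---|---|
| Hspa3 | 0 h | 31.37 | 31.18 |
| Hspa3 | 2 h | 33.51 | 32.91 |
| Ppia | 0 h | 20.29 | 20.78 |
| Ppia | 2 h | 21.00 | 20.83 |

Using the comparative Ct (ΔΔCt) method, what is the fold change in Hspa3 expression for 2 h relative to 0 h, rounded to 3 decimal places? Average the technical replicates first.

Mean Ct: Hspa3 0 h 31.275; Hspa3 2 h 33.210; Ppia 0 h 20.535; Ppia 2 h 20.915
ΔCt(0 h) = 31.275 − 20.535 = 10.740
ΔCt(2 h) = 33.210 − 20.915 = 12.295
ΔΔCt = 12.295 − 10.740 = 1.555
Fold change = 2^(−1.555) = 0.3403

0.340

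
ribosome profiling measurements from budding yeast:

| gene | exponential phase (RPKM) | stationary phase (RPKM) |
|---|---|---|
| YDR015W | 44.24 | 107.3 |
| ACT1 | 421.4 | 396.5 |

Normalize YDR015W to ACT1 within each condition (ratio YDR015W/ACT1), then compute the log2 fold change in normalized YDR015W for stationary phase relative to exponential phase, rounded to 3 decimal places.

1.366

YDR015W/ACT1 (exponential phase) = 44.24 / 421.4 = 0.10498
YDR015W/ACT1 (stationary phase) = 107.3 / 396.5 = 0.27062
Fold change = 0.27062 / 0.10498 = 2.5777
log2(2.5777) = 1.3661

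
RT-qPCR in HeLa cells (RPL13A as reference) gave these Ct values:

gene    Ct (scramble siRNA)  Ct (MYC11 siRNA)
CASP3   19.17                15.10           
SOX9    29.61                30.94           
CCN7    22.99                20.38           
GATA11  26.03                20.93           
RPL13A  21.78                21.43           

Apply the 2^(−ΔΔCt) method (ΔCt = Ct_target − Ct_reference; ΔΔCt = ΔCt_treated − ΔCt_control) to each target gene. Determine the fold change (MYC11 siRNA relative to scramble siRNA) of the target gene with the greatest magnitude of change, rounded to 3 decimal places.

26.909

CASP3: ΔΔCt = (15.10−21.43) − (19.17−21.78) = -6.33 − (-2.61) = -3.72; fold change = 2^3.72 = 13.177
SOX9: ΔΔCt = (30.94−21.43) − (29.61−21.78) = 9.51 − 7.83 = 1.68; fold change = 2^-1.68 = 0.312
CCN7: ΔΔCt = (20.38−21.43) − (22.99−21.78) = -1.05 − 1.21 = -2.26; fold change = 2^2.26 = 4.790
GATA11: ΔΔCt = (20.93−21.43) − (26.03−21.78) = -0.50 − 4.25 = -4.75; fold change = 2^4.75 = 26.909
GATA11 has the largest |ΔΔCt| = 4.75.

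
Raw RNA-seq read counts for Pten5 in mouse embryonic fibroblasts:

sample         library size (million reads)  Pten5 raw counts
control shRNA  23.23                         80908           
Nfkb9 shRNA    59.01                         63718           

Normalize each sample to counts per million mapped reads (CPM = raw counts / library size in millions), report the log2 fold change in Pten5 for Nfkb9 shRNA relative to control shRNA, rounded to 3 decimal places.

-1.690

CPM(control shRNA) = 80908 / 23.23 = 3482.9100
CPM(Nfkb9 shRNA) = 63718 / 59.01 = 1079.7831
Fold change = 1079.7831 / 3482.9100 = 0.31002
log2(0.31002) = -1.6896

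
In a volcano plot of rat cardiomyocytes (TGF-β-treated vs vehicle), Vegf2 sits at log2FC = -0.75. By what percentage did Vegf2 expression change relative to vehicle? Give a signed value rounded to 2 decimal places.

-40.54%

Fold change = 2^(-0.75) = 0.5946
Percent change = (FC − 1) × 100% = (0.5946 − 1) × 100 = -40.54%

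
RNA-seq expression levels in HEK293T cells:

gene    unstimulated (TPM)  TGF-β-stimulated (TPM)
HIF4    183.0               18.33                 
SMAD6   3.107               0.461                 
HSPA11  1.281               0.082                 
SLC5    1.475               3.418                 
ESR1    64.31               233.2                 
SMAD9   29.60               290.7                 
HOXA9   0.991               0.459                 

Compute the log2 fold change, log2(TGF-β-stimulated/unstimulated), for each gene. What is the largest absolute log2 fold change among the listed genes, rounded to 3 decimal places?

log2(18.33/183.0) = -3.320  (HIF4)
log2(0.461/3.107) = -2.753  (SMAD6)
log2(0.082/1.281) = -3.966  (HSPA11)
log2(3.418/1.475) = 1.212  (SLC5)
log2(233.2/64.31) = 1.858  (ESR1)
log2(290.7/29.60) = 3.296  (SMAD9)
log2(0.459/0.991) = -1.110  (HOXA9)
The largest magnitude belongs to HSPA11.

3.966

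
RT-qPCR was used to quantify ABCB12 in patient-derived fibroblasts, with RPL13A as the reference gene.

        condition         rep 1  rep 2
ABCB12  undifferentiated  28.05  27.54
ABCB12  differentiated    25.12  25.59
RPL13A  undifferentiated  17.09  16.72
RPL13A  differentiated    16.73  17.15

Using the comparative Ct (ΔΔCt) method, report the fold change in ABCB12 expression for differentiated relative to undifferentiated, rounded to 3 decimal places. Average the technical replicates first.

Mean Ct: ABCB12 undifferentiated 27.795; ABCB12 differentiated 25.355; RPL13A undifferentiated 16.905; RPL13A differentiated 16.940
ΔCt(undifferentiated) = 27.795 − 16.905 = 10.890
ΔCt(differentiated) = 25.355 − 16.940 = 8.415
ΔΔCt = 8.415 − 10.890 = -2.475
Fold change = 2^(−(-2.475)) = 2^2.475 = 5.5597

5.560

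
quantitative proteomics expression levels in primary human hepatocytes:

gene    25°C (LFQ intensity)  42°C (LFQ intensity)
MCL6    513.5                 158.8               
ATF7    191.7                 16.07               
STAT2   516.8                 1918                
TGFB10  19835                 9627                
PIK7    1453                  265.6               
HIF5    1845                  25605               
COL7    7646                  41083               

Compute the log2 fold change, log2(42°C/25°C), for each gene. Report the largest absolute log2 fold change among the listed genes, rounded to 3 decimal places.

3.795

log2(158.8/513.5) = -1.693  (MCL6)
log2(16.07/191.7) = -3.576  (ATF7)
log2(1918/516.8) = 1.892  (STAT2)
log2(9627/19835) = -1.043  (TGFB10)
log2(265.6/1453) = -2.452  (PIK7)
log2(25605/1845) = 3.795  (HIF5)
log2(41083/7646) = 2.426  (COL7)
The largest magnitude belongs to HIF5.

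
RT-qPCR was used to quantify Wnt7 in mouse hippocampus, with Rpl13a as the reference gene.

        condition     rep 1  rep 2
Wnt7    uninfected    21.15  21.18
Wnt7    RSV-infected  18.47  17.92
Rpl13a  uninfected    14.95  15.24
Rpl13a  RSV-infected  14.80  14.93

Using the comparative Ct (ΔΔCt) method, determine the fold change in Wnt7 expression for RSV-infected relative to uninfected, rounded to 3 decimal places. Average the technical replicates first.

Mean Ct: Wnt7 uninfected 21.165; Wnt7 RSV-infected 18.195; Rpl13a uninfected 15.095; Rpl13a RSV-infected 14.865
ΔCt(uninfected) = 21.165 − 15.095 = 6.070
ΔCt(RSV-infected) = 18.195 − 14.865 = 3.330
ΔΔCt = 3.330 − 6.070 = -2.740
Fold change = 2^(−(-2.740)) = 2^2.740 = 6.6807

6.681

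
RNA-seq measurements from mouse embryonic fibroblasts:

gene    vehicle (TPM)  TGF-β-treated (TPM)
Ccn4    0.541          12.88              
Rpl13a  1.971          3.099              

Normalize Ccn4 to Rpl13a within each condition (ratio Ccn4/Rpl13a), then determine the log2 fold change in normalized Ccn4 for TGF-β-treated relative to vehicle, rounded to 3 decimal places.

Ccn4/Rpl13a (vehicle) = 0.541 / 1.971 = 0.27448
Ccn4/Rpl13a (TGF-β-treated) = 12.88 / 3.099 = 4.1562
Fold change = 4.1562 / 0.27448 = 15.1420
log2(15.1420) = 3.9205

3.920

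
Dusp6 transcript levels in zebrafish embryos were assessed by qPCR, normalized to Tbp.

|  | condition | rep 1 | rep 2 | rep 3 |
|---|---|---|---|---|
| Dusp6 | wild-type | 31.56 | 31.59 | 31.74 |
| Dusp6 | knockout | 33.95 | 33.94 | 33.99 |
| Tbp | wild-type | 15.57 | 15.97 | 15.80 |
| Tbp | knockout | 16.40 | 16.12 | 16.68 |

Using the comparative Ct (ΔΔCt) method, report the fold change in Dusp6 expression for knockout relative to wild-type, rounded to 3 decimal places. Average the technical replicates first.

Mean Ct: Dusp6 wild-type 31.630; Dusp6 knockout 33.960; Tbp wild-type 15.780; Tbp knockout 16.400
ΔCt(wild-type) = 31.630 − 15.780 = 15.850
ΔCt(knockout) = 33.960 − 16.400 = 17.560
ΔΔCt = 17.560 − 15.850 = 1.710
Fold change = 2^(−1.710) = 0.3057

0.306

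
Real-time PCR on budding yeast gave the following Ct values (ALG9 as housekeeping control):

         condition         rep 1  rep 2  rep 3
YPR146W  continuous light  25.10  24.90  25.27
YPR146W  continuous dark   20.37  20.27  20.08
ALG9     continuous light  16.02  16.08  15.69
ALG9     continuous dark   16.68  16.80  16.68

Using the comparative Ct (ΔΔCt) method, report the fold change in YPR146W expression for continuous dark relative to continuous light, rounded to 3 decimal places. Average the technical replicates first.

49.867

Mean Ct: YPR146W continuous light 25.090; YPR146W continuous dark 20.240; ALG9 continuous light 15.930; ALG9 continuous dark 16.720
ΔCt(continuous light) = 25.090 − 15.930 = 9.160
ΔCt(continuous dark) = 20.240 − 16.720 = 3.520
ΔΔCt = 3.520 − 9.160 = -5.640
Fold change = 2^(−(-5.640)) = 2^5.640 = 49.8665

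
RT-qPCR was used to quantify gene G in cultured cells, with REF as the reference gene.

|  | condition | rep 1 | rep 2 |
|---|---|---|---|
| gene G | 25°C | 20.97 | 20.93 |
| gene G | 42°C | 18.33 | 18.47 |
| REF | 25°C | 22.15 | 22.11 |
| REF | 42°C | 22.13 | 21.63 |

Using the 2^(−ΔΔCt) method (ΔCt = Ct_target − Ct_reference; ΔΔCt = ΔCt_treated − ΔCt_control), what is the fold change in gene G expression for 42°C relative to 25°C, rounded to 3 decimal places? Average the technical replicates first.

4.925

Mean Ct: gene G 25°C 20.950; gene G 42°C 18.400; REF 25°C 22.130; REF 42°C 21.880
ΔCt(25°C) = 20.950 − 22.130 = -1.180
ΔCt(42°C) = 18.400 − 21.880 = -3.480
ΔΔCt = -3.480 − (-1.180) = -2.300
Fold change = 2^(−(-2.300)) = 2^2.300 = 4.9246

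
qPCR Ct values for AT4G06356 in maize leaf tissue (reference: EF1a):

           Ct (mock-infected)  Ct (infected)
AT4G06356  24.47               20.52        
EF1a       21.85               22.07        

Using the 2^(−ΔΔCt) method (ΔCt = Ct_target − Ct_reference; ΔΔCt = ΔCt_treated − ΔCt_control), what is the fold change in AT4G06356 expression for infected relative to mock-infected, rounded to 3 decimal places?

ΔCt(mock-infected) = 24.470 − 21.850 = 2.620
ΔCt(infected) = 20.520 − 22.070 = -1.550
ΔΔCt = -1.550 − 2.620 = -4.170
Fold change = 2^(−(-4.170)) = 2^4.170 = 18.0009

18.001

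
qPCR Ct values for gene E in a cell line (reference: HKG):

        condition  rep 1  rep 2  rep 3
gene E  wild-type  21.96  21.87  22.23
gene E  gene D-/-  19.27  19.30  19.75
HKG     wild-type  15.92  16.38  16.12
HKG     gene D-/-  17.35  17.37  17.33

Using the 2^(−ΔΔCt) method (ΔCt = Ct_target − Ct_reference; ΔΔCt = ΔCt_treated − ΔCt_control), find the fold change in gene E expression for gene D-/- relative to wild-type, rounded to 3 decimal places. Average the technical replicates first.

13.833

Mean Ct: gene E wild-type 22.020; gene E gene D-/- 19.440; HKG wild-type 16.140; HKG gene D-/- 17.350
ΔCt(wild-type) = 22.020 − 16.140 = 5.880
ΔCt(gene D-/-) = 19.440 − 17.350 = 2.090
ΔΔCt = 2.090 − 5.880 = -3.790
Fold change = 2^(−(-3.790)) = 2^3.790 = 13.8326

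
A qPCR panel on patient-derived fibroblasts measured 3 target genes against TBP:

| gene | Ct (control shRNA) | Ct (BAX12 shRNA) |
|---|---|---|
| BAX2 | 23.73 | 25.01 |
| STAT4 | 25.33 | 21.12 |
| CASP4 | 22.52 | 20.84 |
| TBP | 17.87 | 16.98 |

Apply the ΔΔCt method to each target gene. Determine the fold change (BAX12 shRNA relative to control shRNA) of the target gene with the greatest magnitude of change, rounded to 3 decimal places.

BAX2: ΔΔCt = (25.01−16.98) − (23.73−17.87) = 8.03 − 5.86 = 2.17; fold change = 2^-2.17 = 0.222
STAT4: ΔΔCt = (21.12−16.98) − (25.33−17.87) = 4.14 − 7.46 = -3.32; fold change = 2^3.32 = 9.987
CASP4: ΔΔCt = (20.84−16.98) − (22.52−17.87) = 3.86 − 4.65 = -0.79; fold change = 2^0.79 = 1.729
STAT4 has the largest |ΔΔCt| = 3.32.

9.987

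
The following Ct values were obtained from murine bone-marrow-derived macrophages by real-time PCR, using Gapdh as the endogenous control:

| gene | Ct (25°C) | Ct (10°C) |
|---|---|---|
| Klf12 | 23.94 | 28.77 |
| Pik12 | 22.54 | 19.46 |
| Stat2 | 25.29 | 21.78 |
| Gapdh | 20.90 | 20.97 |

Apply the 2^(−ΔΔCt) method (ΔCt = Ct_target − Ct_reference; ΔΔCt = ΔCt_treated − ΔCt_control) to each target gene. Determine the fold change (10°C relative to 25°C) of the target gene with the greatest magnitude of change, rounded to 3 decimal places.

Klf12: ΔΔCt = (28.77−20.97) − (23.94−20.90) = 7.80 − 3.04 = 4.76; fold change = 2^-4.76 = 0.037
Pik12: ΔΔCt = (19.46−20.97) − (22.54−20.90) = -1.51 − 1.64 = -3.15; fold change = 2^3.15 = 8.877
Stat2: ΔΔCt = (21.78−20.97) − (25.29−20.90) = 0.81 − 4.39 = -3.58; fold change = 2^3.58 = 11.959
Klf12 has the largest |ΔΔCt| = 4.76.

0.037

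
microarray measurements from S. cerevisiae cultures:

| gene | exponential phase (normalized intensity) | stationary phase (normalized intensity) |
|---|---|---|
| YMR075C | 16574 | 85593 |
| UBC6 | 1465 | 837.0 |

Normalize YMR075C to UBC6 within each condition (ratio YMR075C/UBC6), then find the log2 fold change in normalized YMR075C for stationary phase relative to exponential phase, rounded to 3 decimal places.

3.176

YMR075C/UBC6 (exponential phase) = 16574 / 1465 = 11.313
YMR075C/UBC6 (stationary phase) = 85593 / 837.0 = 102.26
Fold change = 102.26 / 11.313 = 9.0391
log2(9.0391) = 3.1762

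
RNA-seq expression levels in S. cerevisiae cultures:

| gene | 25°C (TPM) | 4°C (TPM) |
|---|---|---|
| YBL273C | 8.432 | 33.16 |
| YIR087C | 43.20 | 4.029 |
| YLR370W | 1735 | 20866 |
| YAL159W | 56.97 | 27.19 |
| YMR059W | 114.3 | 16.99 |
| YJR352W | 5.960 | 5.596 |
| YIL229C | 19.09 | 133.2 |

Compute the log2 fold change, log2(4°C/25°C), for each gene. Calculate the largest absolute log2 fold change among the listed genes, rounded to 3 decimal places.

3.588

log2(33.16/8.432) = 1.975  (YBL273C)
log2(4.029/43.20) = -3.423  (YIR087C)
log2(20866/1735) = 3.588  (YLR370W)
log2(27.19/56.97) = -1.067  (YAL159W)
log2(16.99/114.3) = -2.750  (YMR059W)
log2(5.596/5.960) = -0.091  (YJR352W)
log2(133.2/19.09) = 2.803  (YIL229C)
The largest magnitude belongs to YLR370W.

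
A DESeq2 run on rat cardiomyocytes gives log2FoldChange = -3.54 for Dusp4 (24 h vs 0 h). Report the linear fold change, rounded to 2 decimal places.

Fold change = 2^(-3.54) = 0.086
That is, Dusp4 drops to 8.6% of the 0 h level.

0.09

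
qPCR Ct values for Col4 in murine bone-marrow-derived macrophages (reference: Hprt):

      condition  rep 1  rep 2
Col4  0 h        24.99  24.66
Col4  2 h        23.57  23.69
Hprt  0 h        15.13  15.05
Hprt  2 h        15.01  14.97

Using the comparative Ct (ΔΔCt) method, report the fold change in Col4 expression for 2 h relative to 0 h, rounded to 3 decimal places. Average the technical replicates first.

2.136

Mean Ct: Col4 0 h 24.825; Col4 2 h 23.630; Hprt 0 h 15.090; Hprt 2 h 14.990
ΔCt(0 h) = 24.825 − 15.090 = 9.735
ΔCt(2 h) = 23.630 − 14.990 = 8.640
ΔΔCt = 8.640 − 9.735 = -1.095
Fold change = 2^(−(-1.095)) = 2^1.095 = 2.1361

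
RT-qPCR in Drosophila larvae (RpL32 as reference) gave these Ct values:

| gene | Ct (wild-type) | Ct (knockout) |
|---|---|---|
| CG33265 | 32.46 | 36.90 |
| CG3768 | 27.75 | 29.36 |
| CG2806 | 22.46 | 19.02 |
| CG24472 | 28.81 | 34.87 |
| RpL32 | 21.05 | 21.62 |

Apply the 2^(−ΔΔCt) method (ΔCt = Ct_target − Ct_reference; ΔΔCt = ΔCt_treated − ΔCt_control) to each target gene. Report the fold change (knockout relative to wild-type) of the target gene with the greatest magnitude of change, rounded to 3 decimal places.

CG33265: ΔΔCt = (36.90−21.62) − (32.46−21.05) = 15.28 − 11.41 = 3.87; fold change = 2^-3.87 = 0.068
CG3768: ΔΔCt = (29.36−21.62) − (27.75−21.05) = 7.74 − 6.70 = 1.04; fold change = 2^-1.04 = 0.486
CG2806: ΔΔCt = (19.02−21.62) − (22.46−21.05) = -2.60 − 1.41 = -4.01; fold change = 2^4.01 = 16.111
CG24472: ΔΔCt = (34.87−21.62) − (28.81−21.05) = 13.25 − 7.76 = 5.49; fold change = 2^-5.49 = 0.022
CG24472 has the largest |ΔΔCt| = 5.49.

0.022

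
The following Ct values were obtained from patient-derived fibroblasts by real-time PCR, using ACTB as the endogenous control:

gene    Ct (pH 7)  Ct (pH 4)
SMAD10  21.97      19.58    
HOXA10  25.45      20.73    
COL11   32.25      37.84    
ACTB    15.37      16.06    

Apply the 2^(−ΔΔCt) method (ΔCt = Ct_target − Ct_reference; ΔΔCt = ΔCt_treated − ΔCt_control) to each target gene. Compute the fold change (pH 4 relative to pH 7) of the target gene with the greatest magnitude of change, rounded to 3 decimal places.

SMAD10: ΔΔCt = (19.58−16.06) − (21.97−15.37) = 3.52 − 6.60 = -3.08; fold change = 2^3.08 = 8.456
HOXA10: ΔΔCt = (20.73−16.06) − (25.45−15.37) = 4.67 − 10.08 = -5.41; fold change = 2^5.41 = 42.518
COL11: ΔΔCt = (37.84−16.06) − (32.25−15.37) = 21.78 − 16.88 = 4.90; fold change = 2^-4.90 = 0.033
HOXA10 has the largest |ΔΔCt| = 5.41.

42.518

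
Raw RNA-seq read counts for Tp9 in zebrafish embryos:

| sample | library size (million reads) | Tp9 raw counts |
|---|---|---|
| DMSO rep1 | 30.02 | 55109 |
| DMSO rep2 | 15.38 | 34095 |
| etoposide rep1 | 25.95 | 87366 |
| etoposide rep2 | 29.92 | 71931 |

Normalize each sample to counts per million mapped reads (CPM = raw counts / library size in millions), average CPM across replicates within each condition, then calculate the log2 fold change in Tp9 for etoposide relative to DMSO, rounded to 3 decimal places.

CPM(DMSO rep1) = 55109 / 30.02 = 1835.7428
CPM(DMSO rep2) = 34095 / 15.38 = 2216.8401
CPM(etoposide rep1) = 87366 / 25.95 = 3366.7052
CPM(etoposide rep2) = 71931 / 29.92 = 2404.1110
mean CPM(DMSO) = 2026.2914; mean CPM(etoposide) = 2885.4081
Fold change = 2885.4081 / 2026.2914 = 1.42398
log2(1.42398) = 0.5099

0.510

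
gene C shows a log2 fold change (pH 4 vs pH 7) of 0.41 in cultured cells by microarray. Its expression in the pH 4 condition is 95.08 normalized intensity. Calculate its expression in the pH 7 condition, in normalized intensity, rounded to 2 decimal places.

Fold change = 2^(0.41) = 1.3287
pH 7 expression = 95.08 / 1.3287 = 71.56

71.56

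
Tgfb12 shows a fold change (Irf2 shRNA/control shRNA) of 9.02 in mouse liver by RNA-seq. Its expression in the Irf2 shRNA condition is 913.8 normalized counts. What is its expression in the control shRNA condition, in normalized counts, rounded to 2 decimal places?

control shRNA expression = 913.8 / 9.02 = 101.31

101.31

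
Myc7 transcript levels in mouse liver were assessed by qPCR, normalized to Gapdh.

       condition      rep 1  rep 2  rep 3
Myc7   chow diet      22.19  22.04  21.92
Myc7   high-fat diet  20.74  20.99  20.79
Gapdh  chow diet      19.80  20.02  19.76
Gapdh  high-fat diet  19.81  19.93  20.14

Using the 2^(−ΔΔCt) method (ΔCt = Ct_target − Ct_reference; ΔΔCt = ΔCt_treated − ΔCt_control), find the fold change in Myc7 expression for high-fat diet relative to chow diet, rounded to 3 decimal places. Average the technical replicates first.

2.479

Mean Ct: Myc7 chow diet 22.050; Myc7 high-fat diet 20.840; Gapdh chow diet 19.860; Gapdh high-fat diet 19.960
ΔCt(chow diet) = 22.050 − 19.860 = 2.190
ΔCt(high-fat diet) = 20.840 − 19.960 = 0.880
ΔΔCt = 0.880 − 2.190 = -1.310
Fold change = 2^(−(-1.310)) = 2^1.310 = 2.4794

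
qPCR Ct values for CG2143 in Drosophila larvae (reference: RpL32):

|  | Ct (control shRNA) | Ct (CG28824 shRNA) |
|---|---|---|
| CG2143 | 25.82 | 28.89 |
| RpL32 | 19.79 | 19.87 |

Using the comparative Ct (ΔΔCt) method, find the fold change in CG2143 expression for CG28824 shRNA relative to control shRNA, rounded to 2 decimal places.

0.13

ΔCt(control shRNA) = 25.820 − 19.790 = 6.030
ΔCt(CG28824 shRNA) = 28.890 − 19.870 = 9.020
ΔΔCt = 9.020 − 6.030 = 2.990
Fold change = 2^(−2.990) = 0.126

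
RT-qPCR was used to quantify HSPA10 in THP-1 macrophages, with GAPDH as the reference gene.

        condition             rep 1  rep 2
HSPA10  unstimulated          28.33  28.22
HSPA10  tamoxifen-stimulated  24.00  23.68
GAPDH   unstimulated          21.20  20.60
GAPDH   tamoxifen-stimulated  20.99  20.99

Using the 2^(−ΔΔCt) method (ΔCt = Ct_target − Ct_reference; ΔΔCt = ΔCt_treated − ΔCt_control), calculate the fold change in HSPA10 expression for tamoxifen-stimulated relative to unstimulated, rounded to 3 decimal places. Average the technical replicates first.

Mean Ct: HSPA10 unstimulated 28.275; HSPA10 tamoxifen-stimulated 23.840; GAPDH unstimulated 20.900; GAPDH tamoxifen-stimulated 20.990
ΔCt(unstimulated) = 28.275 − 20.900 = 7.375
ΔCt(tamoxifen-stimulated) = 23.840 − 20.990 = 2.850
ΔΔCt = 2.850 − 7.375 = -4.525
Fold change = 2^(−(-4.525)) = 2^4.525 = 23.0229

23.023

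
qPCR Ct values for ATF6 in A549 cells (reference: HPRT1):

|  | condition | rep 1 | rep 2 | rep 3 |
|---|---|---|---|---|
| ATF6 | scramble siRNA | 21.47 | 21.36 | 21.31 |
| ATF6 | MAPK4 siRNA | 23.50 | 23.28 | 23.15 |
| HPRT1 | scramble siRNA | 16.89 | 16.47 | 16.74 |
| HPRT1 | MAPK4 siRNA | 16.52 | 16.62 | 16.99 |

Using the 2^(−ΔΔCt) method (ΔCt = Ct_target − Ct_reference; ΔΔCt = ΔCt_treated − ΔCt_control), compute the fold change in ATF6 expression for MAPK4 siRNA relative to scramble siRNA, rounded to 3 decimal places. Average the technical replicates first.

Mean Ct: ATF6 scramble siRNA 21.380; ATF6 MAPK4 siRNA 23.310; HPRT1 scramble siRNA 16.700; HPRT1 MAPK4 siRNA 16.710
ΔCt(scramble siRNA) = 21.380 − 16.700 = 4.680
ΔCt(MAPK4 siRNA) = 23.310 − 16.710 = 6.600
ΔΔCt = 6.600 − 4.680 = 1.920
Fold change = 2^(−1.920) = 0.2643

0.264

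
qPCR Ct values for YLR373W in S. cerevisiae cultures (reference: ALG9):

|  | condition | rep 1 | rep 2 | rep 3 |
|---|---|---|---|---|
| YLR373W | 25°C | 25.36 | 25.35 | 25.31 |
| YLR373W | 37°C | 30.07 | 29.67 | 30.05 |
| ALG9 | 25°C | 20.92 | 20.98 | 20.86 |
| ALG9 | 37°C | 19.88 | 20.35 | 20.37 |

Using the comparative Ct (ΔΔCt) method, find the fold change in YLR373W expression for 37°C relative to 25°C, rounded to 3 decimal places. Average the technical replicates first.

Mean Ct: YLR373W 25°C 25.340; YLR373W 37°C 29.930; ALG9 25°C 20.920; ALG9 37°C 20.200
ΔCt(25°C) = 25.340 − 20.920 = 4.420
ΔCt(37°C) = 29.930 − 20.200 = 9.730
ΔΔCt = 9.730 − 4.420 = 5.310
Fold change = 2^(−5.310) = 0.0252

0.025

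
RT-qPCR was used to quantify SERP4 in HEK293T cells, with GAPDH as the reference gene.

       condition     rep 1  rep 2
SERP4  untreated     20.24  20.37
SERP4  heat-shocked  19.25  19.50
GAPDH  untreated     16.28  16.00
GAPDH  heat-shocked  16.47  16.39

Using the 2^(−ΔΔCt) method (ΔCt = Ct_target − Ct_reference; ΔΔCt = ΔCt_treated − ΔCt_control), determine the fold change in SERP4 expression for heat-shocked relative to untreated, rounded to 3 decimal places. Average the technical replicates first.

Mean Ct: SERP4 untreated 20.305; SERP4 heat-shocked 19.375; GAPDH untreated 16.140; GAPDH heat-shocked 16.430
ΔCt(untreated) = 20.305 − 16.140 = 4.165
ΔCt(heat-shocked) = 19.375 − 16.430 = 2.945
ΔΔCt = 2.945 − 4.165 = -1.220
Fold change = 2^(−(-1.220)) = 2^1.220 = 2.3295

2.329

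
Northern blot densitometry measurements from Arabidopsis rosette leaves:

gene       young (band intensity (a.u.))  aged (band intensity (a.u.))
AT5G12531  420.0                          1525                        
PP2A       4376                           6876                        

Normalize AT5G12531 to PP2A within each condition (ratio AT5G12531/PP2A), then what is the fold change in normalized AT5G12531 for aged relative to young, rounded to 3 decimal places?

AT5G12531/PP2A (young) = 420.0 / 4376 = 0.095978
AT5G12531/PP2A (aged) = 1525 / 6876 = 0.22179
Fold change = 0.22179 / 0.095978 = 2.3108

2.311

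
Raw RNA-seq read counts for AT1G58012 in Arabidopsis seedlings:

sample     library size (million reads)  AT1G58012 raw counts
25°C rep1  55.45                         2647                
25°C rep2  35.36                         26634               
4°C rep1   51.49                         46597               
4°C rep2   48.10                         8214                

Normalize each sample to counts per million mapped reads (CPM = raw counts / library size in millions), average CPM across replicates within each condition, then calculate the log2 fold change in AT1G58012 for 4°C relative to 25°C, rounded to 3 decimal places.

0.426

CPM(25°C rep1) = 2647 / 55.45 = 47.7367
CPM(25°C rep2) = 26634 / 35.36 = 753.2240
CPM(4°C rep1) = 46597 / 51.49 = 904.9718
CPM(4°C rep2) = 8214 / 48.10 = 170.7692
mean CPM(25°C) = 400.4803; mean CPM(4°C) = 537.8705
Fold change = 537.8705 / 400.4803 = 1.34306
log2(1.34306) = 0.4255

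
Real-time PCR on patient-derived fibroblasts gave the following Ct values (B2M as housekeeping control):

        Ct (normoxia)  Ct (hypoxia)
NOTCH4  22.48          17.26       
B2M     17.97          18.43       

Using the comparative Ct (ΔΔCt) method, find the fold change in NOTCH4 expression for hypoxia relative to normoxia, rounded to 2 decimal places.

51.27

ΔCt(normoxia) = 22.480 − 17.970 = 4.510
ΔCt(hypoxia) = 17.260 − 18.430 = -1.170
ΔΔCt = -1.170 − 4.510 = -5.680
Fold change = 2^(−(-5.680)) = 2^5.680 = 51.268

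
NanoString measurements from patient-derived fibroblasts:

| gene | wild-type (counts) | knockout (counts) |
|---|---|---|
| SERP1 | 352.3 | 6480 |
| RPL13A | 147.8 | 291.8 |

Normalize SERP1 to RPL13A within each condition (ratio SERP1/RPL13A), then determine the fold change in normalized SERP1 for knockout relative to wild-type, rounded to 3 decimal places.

9.316

SERP1/RPL13A (wild-type) = 352.3 / 147.8 = 2.3836
SERP1/RPL13A (knockout) = 6480 / 291.8 = 22.207
Fold change = 22.207 / 2.3836 = 9.3165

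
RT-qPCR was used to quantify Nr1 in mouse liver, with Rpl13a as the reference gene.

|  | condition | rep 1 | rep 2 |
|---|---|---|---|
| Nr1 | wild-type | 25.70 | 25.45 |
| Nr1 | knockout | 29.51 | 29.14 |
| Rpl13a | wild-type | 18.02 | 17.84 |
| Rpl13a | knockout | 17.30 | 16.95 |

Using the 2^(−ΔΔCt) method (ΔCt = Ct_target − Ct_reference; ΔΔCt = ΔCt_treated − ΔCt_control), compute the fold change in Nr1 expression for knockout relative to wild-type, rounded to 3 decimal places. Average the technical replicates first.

0.043

Mean Ct: Nr1 wild-type 25.575; Nr1 knockout 29.325; Rpl13a wild-type 17.930; Rpl13a knockout 17.125
ΔCt(wild-type) = 25.575 − 17.930 = 7.645
ΔCt(knockout) = 29.325 − 17.125 = 12.200
ΔΔCt = 12.200 − 7.645 = 4.555
Fold change = 2^(−4.555) = 0.0425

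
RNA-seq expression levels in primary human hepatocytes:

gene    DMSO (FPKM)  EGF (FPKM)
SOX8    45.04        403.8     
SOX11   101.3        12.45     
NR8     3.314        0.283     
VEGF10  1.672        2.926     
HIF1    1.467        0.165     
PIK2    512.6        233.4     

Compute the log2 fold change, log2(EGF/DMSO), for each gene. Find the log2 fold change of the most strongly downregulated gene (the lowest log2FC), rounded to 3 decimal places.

-3.550

log2(403.8/45.04) = 3.164  (SOX8)
log2(12.45/101.3) = -3.024  (SOX11)
log2(0.283/3.314) = -3.550  (NR8)
log2(2.926/1.672) = 0.807  (VEGF10)
log2(0.165/1.467) = -3.152  (HIF1)
log2(233.4/512.6) = -1.135  (PIK2)
NR8 is most strongly downregulated.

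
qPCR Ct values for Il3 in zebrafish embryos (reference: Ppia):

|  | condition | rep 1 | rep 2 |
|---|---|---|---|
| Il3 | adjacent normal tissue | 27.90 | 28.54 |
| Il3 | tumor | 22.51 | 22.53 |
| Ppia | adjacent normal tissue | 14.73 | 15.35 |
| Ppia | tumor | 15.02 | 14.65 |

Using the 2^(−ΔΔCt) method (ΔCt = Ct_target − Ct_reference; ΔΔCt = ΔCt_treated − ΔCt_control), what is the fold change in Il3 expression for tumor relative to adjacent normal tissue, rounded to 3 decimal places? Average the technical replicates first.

45.098

Mean Ct: Il3 adjacent normal tissue 28.220; Il3 tumor 22.520; Ppia adjacent normal tissue 15.040; Ppia tumor 14.835
ΔCt(adjacent normal tissue) = 28.220 − 15.040 = 13.180
ΔCt(tumor) = 22.520 − 14.835 = 7.685
ΔΔCt = 7.685 − 13.180 = -5.495
Fold change = 2^(−(-5.495)) = 2^5.495 = 45.0983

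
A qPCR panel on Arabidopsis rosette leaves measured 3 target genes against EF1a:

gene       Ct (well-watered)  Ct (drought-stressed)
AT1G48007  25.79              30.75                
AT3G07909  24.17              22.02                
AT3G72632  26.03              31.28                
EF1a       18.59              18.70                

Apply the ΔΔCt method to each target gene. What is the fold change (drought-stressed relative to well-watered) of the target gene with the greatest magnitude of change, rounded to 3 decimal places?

AT1G48007: ΔΔCt = (30.75−18.70) − (25.79−18.59) = 12.05 − 7.20 = 4.85; fold change = 2^-4.85 = 0.035
AT3G07909: ΔΔCt = (22.02−18.70) − (24.17−18.59) = 3.32 − 5.58 = -2.26; fold change = 2^2.26 = 4.790
AT3G72632: ΔΔCt = (31.28−18.70) − (26.03−18.59) = 12.58 − 7.44 = 5.14; fold change = 2^-5.14 = 0.028
AT3G72632 has the largest |ΔΔCt| = 5.14.

0.028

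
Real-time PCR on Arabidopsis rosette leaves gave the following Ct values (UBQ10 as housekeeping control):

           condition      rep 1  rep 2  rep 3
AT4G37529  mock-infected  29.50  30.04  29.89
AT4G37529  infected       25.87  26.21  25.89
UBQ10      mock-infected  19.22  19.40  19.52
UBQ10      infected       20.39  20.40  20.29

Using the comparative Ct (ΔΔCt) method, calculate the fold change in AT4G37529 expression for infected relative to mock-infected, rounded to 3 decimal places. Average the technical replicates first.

27.858

Mean Ct: AT4G37529 mock-infected 29.810; AT4G37529 infected 25.990; UBQ10 mock-infected 19.380; UBQ10 infected 20.360
ΔCt(mock-infected) = 29.810 − 19.380 = 10.430
ΔCt(infected) = 25.990 − 20.360 = 5.630
ΔΔCt = 5.630 − 10.430 = -4.800
Fold change = 2^(−(-4.800)) = 2^4.800 = 27.8576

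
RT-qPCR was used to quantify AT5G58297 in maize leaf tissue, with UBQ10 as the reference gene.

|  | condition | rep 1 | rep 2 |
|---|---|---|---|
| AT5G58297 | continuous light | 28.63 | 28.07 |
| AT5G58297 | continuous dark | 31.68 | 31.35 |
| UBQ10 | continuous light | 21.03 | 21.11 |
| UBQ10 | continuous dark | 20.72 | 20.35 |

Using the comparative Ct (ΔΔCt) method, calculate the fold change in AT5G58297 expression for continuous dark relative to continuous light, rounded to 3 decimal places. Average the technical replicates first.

0.077

Mean Ct: AT5G58297 continuous light 28.350; AT5G58297 continuous dark 31.515; UBQ10 continuous light 21.070; UBQ10 continuous dark 20.535
ΔCt(continuous light) = 28.350 − 21.070 = 7.280
ΔCt(continuous dark) = 31.515 − 20.535 = 10.980
ΔΔCt = 10.980 − 7.280 = 3.700
Fold change = 2^(−3.700) = 0.0769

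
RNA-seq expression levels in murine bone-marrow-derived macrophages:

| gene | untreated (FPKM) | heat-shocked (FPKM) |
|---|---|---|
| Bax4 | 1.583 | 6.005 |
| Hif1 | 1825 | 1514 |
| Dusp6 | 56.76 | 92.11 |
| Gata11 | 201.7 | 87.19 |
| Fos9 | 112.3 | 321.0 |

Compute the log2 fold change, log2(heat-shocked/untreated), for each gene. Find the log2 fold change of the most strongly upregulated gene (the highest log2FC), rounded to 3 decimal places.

1.924

log2(6.005/1.583) = 1.924  (Bax4)
log2(1514/1825) = -0.270  (Hif1)
log2(92.11/56.76) = 0.698  (Dusp6)
log2(87.19/201.7) = -1.210  (Gata11)
log2(321.0/112.3) = 1.515  (Fos9)
Bax4 is most strongly upregulated.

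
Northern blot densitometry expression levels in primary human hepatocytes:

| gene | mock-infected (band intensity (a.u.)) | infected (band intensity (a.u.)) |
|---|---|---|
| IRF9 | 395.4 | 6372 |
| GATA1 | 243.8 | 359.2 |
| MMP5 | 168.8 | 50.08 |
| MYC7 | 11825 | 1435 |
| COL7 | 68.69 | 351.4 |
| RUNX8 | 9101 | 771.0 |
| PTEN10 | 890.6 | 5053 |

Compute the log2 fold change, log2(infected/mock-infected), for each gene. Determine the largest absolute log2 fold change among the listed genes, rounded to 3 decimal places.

4.010

log2(6372/395.4) = 4.010  (IRF9)
log2(359.2/243.8) = 0.559  (GATA1)
log2(50.08/168.8) = -1.753  (MMP5)
log2(1435/11825) = -3.043  (MYC7)
log2(351.4/68.69) = 2.355  (COL7)
log2(771.0/9101) = -3.561  (RUNX8)
log2(5053/890.6) = 2.504  (PTEN10)
The largest magnitude belongs to IRF9.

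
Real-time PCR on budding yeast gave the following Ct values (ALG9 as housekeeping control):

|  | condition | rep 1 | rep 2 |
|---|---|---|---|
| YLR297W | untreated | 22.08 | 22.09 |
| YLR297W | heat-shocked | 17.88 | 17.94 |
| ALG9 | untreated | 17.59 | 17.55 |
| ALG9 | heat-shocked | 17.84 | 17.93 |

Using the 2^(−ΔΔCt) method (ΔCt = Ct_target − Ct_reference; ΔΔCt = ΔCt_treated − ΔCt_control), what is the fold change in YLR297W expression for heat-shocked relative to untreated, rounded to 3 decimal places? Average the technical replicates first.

Mean Ct: YLR297W untreated 22.085; YLR297W heat-shocked 17.910; ALG9 untreated 17.570; ALG9 heat-shocked 17.885
ΔCt(untreated) = 22.085 − 17.570 = 4.515
ΔCt(heat-shocked) = 17.910 − 17.885 = 0.025
ΔΔCt = 0.025 − 4.515 = -4.490
Fold change = 2^(−(-4.490)) = 2^4.490 = 22.4711

22.471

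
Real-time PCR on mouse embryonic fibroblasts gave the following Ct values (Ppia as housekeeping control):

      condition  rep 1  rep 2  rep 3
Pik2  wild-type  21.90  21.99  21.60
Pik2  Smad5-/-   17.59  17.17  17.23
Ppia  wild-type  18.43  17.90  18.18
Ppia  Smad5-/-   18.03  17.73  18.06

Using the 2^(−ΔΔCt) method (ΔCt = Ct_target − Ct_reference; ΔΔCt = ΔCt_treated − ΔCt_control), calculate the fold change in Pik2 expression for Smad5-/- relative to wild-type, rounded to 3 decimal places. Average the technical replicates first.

19.293

Mean Ct: Pik2 wild-type 21.830; Pik2 Smad5-/- 17.330; Ppia wild-type 18.170; Ppia Smad5-/- 17.940
ΔCt(wild-type) = 21.830 − 18.170 = 3.660
ΔCt(Smad5-/-) = 17.330 − 17.940 = -0.610
ΔΔCt = -0.610 − 3.660 = -4.270
Fold change = 2^(−(-4.270)) = 2^4.270 = 19.2929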